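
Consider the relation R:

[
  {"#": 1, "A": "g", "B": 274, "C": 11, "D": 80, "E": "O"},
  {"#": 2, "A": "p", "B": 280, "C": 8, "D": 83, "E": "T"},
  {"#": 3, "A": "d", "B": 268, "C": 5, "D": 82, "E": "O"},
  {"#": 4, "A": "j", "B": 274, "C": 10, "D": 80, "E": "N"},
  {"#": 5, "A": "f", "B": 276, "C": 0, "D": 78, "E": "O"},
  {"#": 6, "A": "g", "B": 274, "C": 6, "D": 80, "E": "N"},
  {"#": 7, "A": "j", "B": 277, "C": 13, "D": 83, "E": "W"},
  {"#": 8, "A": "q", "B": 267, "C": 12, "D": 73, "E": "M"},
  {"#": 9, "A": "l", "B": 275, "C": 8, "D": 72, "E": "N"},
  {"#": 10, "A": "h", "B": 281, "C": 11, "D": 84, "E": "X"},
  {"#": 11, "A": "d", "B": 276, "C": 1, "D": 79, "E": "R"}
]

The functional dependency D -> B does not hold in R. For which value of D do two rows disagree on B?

83

D=80: rows 1, 4, 6 → B = 274, 274, 274 ✓
D=83: rows 2, 7 → B takes values {280, 277} — violation
D=82: row 3 → B = 268 ✓
D=78: row 5 → B = 276 ✓
D=73: row 8 → B = 267 ✓
D=72: row 9 → B = 275 ✓
D=84: row 10 → B = 281 ✓
D=79: row 11 → B = 276 ✓
The only D value with inconsistent B is D=83.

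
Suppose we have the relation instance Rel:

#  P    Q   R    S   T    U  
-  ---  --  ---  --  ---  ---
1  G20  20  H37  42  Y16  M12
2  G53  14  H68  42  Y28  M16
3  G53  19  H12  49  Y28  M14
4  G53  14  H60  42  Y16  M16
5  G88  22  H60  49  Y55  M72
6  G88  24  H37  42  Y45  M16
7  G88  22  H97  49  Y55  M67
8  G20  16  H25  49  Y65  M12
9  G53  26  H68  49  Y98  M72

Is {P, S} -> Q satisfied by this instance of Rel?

No

(P=G20, S=42): row 1 → Q = 20 ✓
(P=G53, S=42): rows 2, 4 → Q = 14, 14 ✓
(P=G53, S=49): rows 3, 9 → Q takes values {19, 26} — violation
(P=G88, S=49): rows 5, 7 → Q = 22, 22 ✓
(P=G88, S=42): row 6 → Q = 24 ✓
(P=G20, S=49): row 8 → Q = 16 ✓
Two rows agree on {P, S} but differ on Q, so {P, S} -> Q does not hold.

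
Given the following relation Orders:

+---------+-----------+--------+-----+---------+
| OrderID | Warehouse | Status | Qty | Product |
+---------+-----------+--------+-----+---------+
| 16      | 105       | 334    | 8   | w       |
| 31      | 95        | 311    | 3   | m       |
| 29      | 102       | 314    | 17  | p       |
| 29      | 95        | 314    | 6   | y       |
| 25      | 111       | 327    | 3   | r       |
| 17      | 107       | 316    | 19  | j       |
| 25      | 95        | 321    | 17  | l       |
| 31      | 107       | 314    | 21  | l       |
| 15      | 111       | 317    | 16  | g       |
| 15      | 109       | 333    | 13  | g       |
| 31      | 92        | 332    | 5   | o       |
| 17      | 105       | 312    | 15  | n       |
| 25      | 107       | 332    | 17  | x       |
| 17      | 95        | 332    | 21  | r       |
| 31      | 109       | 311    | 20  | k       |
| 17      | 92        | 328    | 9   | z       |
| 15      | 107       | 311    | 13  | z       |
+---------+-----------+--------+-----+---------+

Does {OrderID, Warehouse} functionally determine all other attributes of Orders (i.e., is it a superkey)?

All 17 rows have distinct {OrderID, Warehouse} values, so {OrderID, Warehouse} → (all attributes) holds and {OrderID, Warehouse} is a superkey.

Yes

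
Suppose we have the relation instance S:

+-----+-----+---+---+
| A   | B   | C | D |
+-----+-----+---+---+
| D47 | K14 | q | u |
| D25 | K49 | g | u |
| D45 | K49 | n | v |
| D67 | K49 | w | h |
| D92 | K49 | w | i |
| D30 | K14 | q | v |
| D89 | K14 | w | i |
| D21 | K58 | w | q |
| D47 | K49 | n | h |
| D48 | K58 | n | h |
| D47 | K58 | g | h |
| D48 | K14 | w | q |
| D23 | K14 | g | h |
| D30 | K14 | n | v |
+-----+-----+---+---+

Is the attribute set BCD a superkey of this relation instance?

Yes

All 14 rows have distinct BCD values, so BCD → (all attributes) holds and BCD is a superkey.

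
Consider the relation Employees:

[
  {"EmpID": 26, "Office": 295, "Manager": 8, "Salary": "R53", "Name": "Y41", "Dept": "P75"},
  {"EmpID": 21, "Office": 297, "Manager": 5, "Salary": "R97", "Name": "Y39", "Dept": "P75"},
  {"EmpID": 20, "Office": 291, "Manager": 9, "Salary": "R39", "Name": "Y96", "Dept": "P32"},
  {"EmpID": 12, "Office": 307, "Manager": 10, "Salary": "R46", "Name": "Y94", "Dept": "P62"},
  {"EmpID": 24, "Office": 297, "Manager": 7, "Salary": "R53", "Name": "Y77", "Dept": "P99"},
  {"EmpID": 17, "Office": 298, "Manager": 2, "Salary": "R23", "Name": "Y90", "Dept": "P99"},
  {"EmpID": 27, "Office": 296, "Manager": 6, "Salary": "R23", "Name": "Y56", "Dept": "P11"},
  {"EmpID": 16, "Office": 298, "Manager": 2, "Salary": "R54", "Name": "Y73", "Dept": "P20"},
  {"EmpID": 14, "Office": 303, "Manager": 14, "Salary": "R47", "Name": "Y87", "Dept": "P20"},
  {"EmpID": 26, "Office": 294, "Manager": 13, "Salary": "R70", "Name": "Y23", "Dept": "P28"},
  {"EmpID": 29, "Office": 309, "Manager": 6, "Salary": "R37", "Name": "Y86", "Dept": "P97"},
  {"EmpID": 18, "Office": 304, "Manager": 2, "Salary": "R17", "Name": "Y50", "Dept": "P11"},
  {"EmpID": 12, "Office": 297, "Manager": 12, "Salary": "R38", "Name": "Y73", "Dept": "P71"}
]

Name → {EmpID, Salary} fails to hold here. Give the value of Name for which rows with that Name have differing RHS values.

Y73

Name=Y41: 1 row → {EmpID,Salary} = (26, R53) ✓
Name=Y39: 1 row → {EmpID,Salary} = (21, R97) ✓
Name=Y96: 1 row → {EmpID,Salary} = (20, R39) ✓
Name=Y94: 1 row → {EmpID,Salary} = (12, R46) ✓
Name=Y77: 1 row → {EmpID,Salary} = (24, R53) ✓
Name=Y90: 1 row → {EmpID,Salary} = (17, R23) ✓
Name=Y56: 1 row → {EmpID,Salary} = (27, R23) ✓
Name=Y73: 2 rows → {EmpID,Salary} takes values {(16, R54), (12, R38)} — violation
Name=Y87: 1 row → {EmpID,Salary} = (14, R47) ✓
Name=Y23: 1 row → {EmpID,Salary} = (26, R70) ✓
Name=Y86: 1 row → {EmpID,Salary} = (29, R37) ✓
Name=Y50: 1 row → {EmpID,Salary} = (18, R17) ✓
The only Name value with inconsistent RHS is Name=Y73.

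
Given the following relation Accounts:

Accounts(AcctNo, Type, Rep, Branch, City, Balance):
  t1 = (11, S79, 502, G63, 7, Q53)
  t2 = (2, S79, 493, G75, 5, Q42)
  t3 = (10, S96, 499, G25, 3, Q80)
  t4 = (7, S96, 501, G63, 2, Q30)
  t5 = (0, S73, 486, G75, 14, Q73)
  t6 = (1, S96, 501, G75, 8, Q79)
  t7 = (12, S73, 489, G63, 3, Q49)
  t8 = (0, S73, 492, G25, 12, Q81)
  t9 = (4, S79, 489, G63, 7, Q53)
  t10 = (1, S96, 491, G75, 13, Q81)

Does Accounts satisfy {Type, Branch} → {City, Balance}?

No

(Type=S79, Branch=G63): rows 1, 9 → {City,Balance} = (7, Q53), (7, Q53) ✓
(Type=S79, Branch=G75): row 2 → {City,Balance} = (5, Q42) ✓
(Type=S96, Branch=G25): row 3 → {City,Balance} = (3, Q80) ✓
(Type=S96, Branch=G63): row 4 → {City,Balance} = (2, Q30) ✓
(Type=S73, Branch=G75): row 5 → {City,Balance} = (14, Q73) ✓
(Type=S96, Branch=G75): rows 6, 10 → {City,Balance} takes values {(8, Q79), (13, Q81)} — violation
(Type=S73, Branch=G63): row 7 → {City,Balance} = (3, Q49) ✓
(Type=S73, Branch=G25): row 8 → {City,Balance} = (12, Q81) ✓
Two rows agree on {Type, Branch} but differ on {City, Balance}, so {Type, Branch} → {City, Balance} does not hold.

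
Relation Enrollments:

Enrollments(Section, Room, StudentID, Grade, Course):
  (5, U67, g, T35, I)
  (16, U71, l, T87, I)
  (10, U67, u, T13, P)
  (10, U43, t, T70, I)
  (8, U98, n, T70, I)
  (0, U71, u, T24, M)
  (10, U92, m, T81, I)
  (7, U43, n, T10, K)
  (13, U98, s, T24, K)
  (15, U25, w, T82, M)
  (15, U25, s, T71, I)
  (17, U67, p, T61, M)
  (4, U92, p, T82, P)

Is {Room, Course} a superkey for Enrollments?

Yes

All 13 rows have distinct {Room, Course} values, so {Room, Course} → (all attributes) holds and {Room, Course} is a superkey.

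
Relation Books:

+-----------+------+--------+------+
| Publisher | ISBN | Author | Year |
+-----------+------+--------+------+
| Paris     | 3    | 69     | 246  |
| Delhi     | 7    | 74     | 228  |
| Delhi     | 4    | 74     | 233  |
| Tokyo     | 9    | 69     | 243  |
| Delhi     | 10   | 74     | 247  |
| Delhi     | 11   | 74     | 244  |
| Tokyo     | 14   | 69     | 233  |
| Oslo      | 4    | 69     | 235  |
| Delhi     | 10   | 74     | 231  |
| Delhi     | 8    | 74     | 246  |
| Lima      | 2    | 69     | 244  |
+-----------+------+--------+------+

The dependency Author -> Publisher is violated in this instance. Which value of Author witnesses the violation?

Author=69: 5 rows → Publisher takes values {Paris, Tokyo, Oslo, Lima} — violation
Author=74: 6 rows → Publisher = Delhi, Delhi, Delhi, Delhi, Delhi, Delhi ✓
The only Author value with inconsistent Publisher is Author=69.

69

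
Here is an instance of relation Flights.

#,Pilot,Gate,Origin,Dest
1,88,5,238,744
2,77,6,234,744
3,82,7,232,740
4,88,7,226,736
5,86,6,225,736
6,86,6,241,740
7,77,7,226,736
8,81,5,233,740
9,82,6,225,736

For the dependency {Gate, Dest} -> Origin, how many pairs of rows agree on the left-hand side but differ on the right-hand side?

(Gate=7, Dest=736): all 2 rows agree on Origin — 0 pairs.
(Gate=6, Dest=736): all 2 rows agree on Origin — 0 pairs.

0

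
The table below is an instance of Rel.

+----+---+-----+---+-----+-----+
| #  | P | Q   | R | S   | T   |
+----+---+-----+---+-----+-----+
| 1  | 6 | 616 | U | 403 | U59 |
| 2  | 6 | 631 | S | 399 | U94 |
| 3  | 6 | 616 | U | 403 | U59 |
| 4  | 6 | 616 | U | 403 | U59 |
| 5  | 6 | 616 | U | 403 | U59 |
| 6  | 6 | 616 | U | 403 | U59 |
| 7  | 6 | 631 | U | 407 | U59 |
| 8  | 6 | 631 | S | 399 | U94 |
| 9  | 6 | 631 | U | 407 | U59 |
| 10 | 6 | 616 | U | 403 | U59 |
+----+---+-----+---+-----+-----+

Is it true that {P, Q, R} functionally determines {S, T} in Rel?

(P=6, Q=616, R=U): rows 1, 3, 4, 5, 6, 10 → {S,T} = (403, U59), (403, U59), (403, U59), (403, U59), (403, U59), (403, U59) ✓
(P=6, Q=631, R=S): rows 2, 8 → {S,T} = (399, U94), (399, U94) ✓
(P=6, Q=631, R=U): rows 7, 9 → {S,T} = (407, U59), (407, U59) ✓
Every {P, Q, R} value is associated with a single {S, T} value, so {P, Q, R} -> {S, T} holds.

Yes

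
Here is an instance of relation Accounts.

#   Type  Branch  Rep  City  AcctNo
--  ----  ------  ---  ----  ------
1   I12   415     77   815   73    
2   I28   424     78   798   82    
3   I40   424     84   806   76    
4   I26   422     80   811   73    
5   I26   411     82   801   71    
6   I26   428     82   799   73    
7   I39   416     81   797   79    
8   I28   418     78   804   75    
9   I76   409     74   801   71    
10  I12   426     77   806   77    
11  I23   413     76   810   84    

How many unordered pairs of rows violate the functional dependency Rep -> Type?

Rep=77: all 2 rows agree on Type — 0 pairs.
Rep=78: all 2 rows agree on Type — 0 pairs.
Rep=82: all 2 rows agree on Type — 0 pairs.

0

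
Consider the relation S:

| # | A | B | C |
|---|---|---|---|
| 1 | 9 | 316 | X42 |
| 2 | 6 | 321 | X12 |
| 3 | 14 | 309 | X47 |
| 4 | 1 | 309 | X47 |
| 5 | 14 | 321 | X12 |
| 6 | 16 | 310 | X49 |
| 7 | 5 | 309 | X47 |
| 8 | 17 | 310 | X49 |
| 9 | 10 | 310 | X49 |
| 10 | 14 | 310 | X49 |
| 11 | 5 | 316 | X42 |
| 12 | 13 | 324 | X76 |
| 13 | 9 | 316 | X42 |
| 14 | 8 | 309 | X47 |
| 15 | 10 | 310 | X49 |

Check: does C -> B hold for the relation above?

C=X42: rows 1, 11, 13 → B = 316, 316, 316 ✓
C=X12: rows 2, 5 → B = 321, 321 ✓
C=X47: rows 3, 4, 7, 14 → B = 309, 309, 309, 309 ✓
C=X49: rows 6, 8, 9, 10, 15 → B = 310, 310, 310, 310, 310 ✓
C=X76: row 12 → B = 324 ✓
Every C value is associated with a single B value, so C -> B holds.

Yes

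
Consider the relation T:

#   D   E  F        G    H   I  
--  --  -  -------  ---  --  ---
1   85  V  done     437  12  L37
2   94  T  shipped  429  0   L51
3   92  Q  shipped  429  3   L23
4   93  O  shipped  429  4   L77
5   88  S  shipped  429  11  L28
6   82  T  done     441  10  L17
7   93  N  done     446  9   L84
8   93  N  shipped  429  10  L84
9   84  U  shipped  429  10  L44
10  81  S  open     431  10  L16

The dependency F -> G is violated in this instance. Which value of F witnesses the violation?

done

F=done: rows 1, 6, 7 → G takes values {437, 441, 446} — violation
F=shipped: rows 2, 3, 4, 5, 8, 9 → G = 429, 429, 429, 429, 429, 429 ✓
F=open: row 10 → G = 431 ✓
The only F value with inconsistent G is F=done.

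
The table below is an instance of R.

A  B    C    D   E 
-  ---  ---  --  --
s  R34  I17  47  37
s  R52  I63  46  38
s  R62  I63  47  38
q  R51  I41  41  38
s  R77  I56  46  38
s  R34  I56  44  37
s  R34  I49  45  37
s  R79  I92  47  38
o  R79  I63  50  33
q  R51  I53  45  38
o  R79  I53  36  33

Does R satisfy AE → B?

(A=s, E=37): 3 rows → B = R34, R34, R34 ✓
(A=s, E=38): 4 rows → B takes values {R52, R62, R77, R79} — violation
(A=q, E=38): 2 rows → B = R51, R51 ✓
(A=o, E=33): 2 rows → B = R79, R79 ✓
Two rows agree on AE but differ on B, so AE → B does not hold.

No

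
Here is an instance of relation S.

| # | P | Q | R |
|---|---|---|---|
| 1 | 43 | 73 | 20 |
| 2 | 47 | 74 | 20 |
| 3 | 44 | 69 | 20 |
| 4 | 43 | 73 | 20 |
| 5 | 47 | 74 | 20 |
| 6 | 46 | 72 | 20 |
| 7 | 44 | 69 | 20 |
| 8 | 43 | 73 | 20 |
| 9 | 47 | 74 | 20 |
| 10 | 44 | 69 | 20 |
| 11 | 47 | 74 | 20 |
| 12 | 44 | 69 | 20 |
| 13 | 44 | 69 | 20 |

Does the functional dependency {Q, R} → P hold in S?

(Q=73, R=20): rows 1, 4, 8 → P = 43, 43, 43 ✓
(Q=74, R=20): rows 2, 5, 9, 11 → P = 47, 47, 47, 47 ✓
(Q=69, R=20): rows 3, 7, 10, 12, 13 → P = 44, 44, 44, 44, 44 ✓
(Q=72, R=20): row 6 → P = 46 ✓
Every {Q, R} value is associated with a single P value, so {Q, R} → P holds.

Yes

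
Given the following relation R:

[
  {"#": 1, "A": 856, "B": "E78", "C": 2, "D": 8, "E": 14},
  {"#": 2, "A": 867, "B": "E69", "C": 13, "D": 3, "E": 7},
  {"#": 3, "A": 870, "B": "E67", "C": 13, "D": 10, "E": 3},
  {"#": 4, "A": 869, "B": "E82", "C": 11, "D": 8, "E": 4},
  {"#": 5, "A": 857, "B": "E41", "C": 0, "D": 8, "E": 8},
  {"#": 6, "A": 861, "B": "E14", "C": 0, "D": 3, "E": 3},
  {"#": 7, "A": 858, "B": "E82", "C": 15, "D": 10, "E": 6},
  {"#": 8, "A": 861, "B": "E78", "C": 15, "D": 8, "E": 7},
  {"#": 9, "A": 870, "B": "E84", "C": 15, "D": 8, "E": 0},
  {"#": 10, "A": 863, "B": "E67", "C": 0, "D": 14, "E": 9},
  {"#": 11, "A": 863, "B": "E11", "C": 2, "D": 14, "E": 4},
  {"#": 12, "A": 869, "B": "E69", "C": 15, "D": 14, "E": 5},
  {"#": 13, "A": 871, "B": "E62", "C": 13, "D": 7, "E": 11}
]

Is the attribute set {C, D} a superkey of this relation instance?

No

Rows 8 and 9 have the same {C, D} value (C=15, D=8) but are distinct tuples, so {C, D} does not determine every attribute — not a superkey.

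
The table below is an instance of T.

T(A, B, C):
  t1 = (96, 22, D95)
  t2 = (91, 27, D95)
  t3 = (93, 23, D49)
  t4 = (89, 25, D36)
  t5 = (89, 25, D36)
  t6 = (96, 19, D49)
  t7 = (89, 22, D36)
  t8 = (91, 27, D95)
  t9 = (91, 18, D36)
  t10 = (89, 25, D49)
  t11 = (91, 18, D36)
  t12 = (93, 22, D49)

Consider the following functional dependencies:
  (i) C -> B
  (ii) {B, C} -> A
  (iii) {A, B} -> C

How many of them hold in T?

1

(i) C -> B: C=D95: rows 1, 2, 8 → B takes values {22, 27} — violation; C=D49: rows 3, 6, 10, 12 → B takes values {23, 19, 25, 22} — violation; C=D36: rows 4, 5, 7, 9, 11 → B takes values {25, 22, 18} — violation — fails.
(ii) {B, C} -> A: every LHS value maps to a single RHS value — holds.
(iii) {A, B} -> C: (A=89, B=25): rows 4, 5, 10 → C takes values {D36, D49} — violation — fails.
1 of the 3 dependencies holds.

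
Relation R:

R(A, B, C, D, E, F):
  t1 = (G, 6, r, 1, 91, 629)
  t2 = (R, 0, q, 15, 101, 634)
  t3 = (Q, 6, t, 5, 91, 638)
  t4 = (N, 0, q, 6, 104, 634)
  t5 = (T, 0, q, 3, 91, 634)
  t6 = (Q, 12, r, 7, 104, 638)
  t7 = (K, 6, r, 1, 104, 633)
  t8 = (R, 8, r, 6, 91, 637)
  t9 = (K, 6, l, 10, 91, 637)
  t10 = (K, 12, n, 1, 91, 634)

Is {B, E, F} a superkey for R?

Yes

All 10 rows have distinct {B, E, F} values, so {B, E, F} → (all attributes) holds and {B, E, F} is a superkey.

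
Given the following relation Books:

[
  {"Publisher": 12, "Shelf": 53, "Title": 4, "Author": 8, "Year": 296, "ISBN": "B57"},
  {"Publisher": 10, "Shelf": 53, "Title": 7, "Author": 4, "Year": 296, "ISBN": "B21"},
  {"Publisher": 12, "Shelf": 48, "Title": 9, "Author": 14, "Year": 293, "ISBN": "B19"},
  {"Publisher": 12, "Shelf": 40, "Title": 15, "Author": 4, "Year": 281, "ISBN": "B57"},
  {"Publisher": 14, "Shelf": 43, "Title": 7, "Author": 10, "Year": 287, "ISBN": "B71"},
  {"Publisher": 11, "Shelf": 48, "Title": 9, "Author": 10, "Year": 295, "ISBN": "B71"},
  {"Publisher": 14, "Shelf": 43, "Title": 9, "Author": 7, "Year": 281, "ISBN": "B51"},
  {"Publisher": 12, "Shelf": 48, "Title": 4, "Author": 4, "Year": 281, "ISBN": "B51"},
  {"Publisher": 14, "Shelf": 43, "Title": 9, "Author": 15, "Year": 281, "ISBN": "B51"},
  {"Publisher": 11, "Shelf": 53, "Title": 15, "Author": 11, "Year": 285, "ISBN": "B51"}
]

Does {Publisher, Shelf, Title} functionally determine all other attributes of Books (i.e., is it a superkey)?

Two distinct rows share (Publisher=14, Shelf=43, Title=9), so {Publisher, Shelf, Title} does not determine every attribute — not a superkey.

No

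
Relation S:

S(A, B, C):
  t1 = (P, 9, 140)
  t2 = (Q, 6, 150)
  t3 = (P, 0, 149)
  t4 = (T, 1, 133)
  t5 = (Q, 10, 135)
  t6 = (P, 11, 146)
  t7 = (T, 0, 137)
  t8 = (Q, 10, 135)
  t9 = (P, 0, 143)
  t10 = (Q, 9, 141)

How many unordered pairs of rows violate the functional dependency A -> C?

A=P: violating pairs (1,3), (1,6), (1,9), (3,6), (3,9), (6,9) — 6 pairs.
A=Q: violating pairs (2,5), (2,8), (2,10), (5,10), (8,10) — 5 pairs.
A=T: violating pairs (4,7) — 1 pair.

12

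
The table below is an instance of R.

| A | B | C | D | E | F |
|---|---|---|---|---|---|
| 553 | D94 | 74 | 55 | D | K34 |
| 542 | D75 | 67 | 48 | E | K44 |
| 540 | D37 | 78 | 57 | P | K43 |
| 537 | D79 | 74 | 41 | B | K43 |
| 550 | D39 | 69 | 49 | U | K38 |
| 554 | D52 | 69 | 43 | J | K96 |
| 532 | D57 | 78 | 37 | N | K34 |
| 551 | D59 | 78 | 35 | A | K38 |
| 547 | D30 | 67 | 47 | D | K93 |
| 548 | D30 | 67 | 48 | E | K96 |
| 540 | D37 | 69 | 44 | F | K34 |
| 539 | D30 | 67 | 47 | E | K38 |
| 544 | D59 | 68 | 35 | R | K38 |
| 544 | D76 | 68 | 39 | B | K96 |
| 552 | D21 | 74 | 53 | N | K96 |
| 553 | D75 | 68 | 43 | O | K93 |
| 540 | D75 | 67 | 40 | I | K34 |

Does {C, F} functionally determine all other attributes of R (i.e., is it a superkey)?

Yes

All 17 rows have distinct {C, F} values, so {C, F} → (all attributes) holds and {C, F} is a superkey.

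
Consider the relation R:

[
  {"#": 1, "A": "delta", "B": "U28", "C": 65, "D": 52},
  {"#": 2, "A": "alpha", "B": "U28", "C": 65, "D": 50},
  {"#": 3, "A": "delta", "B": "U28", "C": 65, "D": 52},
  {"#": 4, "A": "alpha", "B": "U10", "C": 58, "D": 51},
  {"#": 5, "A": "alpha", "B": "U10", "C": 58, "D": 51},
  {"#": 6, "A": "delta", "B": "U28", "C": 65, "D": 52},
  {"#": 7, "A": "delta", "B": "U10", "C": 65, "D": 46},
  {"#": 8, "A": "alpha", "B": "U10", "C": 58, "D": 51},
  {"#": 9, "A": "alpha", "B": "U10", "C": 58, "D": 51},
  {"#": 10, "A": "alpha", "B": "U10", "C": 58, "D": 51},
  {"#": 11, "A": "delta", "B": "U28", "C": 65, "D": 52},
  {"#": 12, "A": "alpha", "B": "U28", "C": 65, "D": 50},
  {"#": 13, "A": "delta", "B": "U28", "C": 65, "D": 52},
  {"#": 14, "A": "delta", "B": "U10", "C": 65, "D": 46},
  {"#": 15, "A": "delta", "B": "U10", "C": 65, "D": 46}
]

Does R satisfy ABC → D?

Yes

(A=delta, B=U28, C=65): rows 1, 3, 6, 11, 13 → D = 52, 52, 52, 52, 52 ✓
(A=alpha, B=U28, C=65): rows 2, 12 → D = 50, 50 ✓
(A=alpha, B=U10, C=58): rows 4, 5, 8, 9, 10 → D = 51, 51, 51, 51, 51 ✓
(A=delta, B=U10, C=65): rows 7, 14, 15 → D = 46, 46, 46 ✓
Every ABC value is associated with a single D value, so ABC → D holds.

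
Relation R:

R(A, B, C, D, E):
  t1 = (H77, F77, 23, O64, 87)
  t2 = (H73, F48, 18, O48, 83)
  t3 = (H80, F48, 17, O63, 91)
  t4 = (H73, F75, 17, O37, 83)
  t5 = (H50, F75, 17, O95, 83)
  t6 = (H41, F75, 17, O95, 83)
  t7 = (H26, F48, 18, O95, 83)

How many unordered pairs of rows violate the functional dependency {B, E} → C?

0

(B=F48, E=83): all 2 rows agree on C — 0 pairs.
(B=F75, E=83): all 3 rows agree on C — 0 pairs.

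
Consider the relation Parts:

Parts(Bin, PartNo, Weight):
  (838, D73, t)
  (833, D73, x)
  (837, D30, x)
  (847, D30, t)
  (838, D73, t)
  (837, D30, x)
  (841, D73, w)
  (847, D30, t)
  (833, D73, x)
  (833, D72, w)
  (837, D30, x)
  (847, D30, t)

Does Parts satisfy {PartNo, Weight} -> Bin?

Yes

(PartNo=D73, Weight=t): 2 rows → Bin = 838, 838 ✓
(PartNo=D73, Weight=x): 2 rows → Bin = 833, 833 ✓
(PartNo=D30, Weight=x): 3 rows → Bin = 837, 837, 837 ✓
(PartNo=D30, Weight=t): 3 rows → Bin = 847, 847, 847 ✓
(PartNo=D73, Weight=w): 1 row → Bin = 841 ✓
(PartNo=D72, Weight=w): 1 row → Bin = 833 ✓
Every {PartNo, Weight} value is associated with a single Bin value, so {PartNo, Weight} -> Bin holds.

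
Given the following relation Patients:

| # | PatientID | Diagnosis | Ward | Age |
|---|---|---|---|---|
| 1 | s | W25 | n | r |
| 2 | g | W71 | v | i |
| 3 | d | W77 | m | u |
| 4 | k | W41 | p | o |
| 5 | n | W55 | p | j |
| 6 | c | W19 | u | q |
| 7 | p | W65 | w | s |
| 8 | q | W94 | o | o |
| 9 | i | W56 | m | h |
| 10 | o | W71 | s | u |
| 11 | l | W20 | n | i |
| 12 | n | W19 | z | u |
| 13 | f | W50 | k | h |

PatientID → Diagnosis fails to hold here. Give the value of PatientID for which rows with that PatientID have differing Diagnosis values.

n

PatientID=s: row 1 → Diagnosis = W25 ✓
PatientID=g: row 2 → Diagnosis = W71 ✓
PatientID=d: row 3 → Diagnosis = W77 ✓
PatientID=k: row 4 → Diagnosis = W41 ✓
PatientID=n: rows 5, 12 → Diagnosis takes values {W55, W19} — violation
PatientID=c: row 6 → Diagnosis = W19 ✓
PatientID=p: row 7 → Diagnosis = W65 ✓
PatientID=q: row 8 → Diagnosis = W94 ✓
PatientID=i: row 9 → Diagnosis = W56 ✓
PatientID=o: row 10 → Diagnosis = W71 ✓
PatientID=l: row 11 → Diagnosis = W20 ✓
PatientID=f: row 13 → Diagnosis = W50 ✓
The only PatientID value with inconsistent Diagnosis is PatientID=n.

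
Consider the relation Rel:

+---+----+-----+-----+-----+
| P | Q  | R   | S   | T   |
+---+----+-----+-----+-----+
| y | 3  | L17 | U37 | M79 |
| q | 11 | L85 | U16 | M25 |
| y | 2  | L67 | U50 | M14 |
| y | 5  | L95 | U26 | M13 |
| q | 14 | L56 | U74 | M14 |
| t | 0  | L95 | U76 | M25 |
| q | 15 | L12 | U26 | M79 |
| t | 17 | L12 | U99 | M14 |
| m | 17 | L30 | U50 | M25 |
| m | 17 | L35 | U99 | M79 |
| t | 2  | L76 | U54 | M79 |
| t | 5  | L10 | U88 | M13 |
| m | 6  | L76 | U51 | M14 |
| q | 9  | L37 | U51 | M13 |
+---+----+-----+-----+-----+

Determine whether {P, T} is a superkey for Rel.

All 14 rows have distinct {P, T} values, so {P, T} → (all attributes) holds and {P, T} is a superkey.

Yes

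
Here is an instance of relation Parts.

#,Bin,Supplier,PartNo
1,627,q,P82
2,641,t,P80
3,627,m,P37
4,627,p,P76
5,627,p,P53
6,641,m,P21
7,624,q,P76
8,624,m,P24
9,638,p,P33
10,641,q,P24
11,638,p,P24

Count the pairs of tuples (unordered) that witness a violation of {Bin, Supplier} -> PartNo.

2

(Bin=627, Supplier=p): violating pairs (4,5) — 1 pair.
(Bin=638, Supplier=p): violating pairs (9,11) — 1 pair.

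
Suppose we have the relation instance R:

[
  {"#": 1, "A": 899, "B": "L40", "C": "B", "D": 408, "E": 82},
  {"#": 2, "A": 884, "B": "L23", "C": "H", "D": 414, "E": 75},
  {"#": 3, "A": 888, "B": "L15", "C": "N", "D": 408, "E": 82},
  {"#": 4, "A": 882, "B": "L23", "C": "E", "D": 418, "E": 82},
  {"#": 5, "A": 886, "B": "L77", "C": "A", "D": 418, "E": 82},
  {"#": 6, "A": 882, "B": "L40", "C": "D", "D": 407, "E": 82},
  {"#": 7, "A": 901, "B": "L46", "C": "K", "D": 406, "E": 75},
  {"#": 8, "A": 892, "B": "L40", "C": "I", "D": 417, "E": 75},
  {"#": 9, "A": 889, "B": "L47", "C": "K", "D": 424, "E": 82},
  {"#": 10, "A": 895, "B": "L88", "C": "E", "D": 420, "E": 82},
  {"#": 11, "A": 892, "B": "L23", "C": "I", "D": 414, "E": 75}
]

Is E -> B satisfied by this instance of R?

No

E=82: rows 1, 3, 4, 5, 6, 9, 10 → B takes values {L40, L15, L23, L77, L47, L88} — violation
E=75: rows 2, 7, 8, 11 → B takes values {L23, L46, L40} — violation
Two rows agree on E but differ on B, so E -> B does not hold.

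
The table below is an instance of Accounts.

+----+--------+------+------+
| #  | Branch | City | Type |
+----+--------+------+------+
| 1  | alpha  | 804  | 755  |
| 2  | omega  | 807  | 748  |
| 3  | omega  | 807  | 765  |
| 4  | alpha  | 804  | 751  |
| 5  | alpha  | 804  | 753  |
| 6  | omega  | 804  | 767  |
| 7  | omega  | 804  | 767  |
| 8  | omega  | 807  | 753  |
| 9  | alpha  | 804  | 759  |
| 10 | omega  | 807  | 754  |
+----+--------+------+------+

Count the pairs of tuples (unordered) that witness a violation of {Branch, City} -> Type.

(Branch=alpha, City=804): violating pairs (1,4), (1,5), (1,9), (4,5), (4,9), (5,9) — 6 pairs.
(Branch=omega, City=807): violating pairs (2,3), (2,8), (2,10), (3,8), (3,10), (8,10) — 6 pairs.
(Branch=omega, City=804): all 2 rows agree on Type — 0 pairs.

12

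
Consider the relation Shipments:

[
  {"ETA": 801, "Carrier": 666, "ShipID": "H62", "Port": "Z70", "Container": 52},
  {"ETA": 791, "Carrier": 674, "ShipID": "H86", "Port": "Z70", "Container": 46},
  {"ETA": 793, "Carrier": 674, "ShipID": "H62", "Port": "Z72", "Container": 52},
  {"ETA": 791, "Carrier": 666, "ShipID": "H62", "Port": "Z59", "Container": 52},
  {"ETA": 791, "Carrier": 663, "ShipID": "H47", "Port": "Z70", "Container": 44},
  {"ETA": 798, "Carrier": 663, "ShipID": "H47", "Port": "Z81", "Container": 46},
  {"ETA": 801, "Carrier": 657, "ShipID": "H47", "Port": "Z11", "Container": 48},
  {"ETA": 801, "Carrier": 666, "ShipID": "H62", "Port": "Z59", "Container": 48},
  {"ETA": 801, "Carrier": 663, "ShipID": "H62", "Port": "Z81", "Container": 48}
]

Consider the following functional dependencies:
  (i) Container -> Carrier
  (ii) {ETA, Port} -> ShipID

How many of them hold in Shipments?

(i) Container -> Carrier: Container=52: 3 rows → Carrier takes values {666, 674} — violation; Container=46: 2 rows → Carrier takes values {674, 663} — violation; Container=48: 3 rows → Carrier takes values {657, 666, 663} — violation — fails.
(ii) {ETA, Port} -> ShipID: (ETA=791, Port=Z70): 2 rows → ShipID takes values {H86, H47} — violation — fails.
None of the 2 dependencies hold.

0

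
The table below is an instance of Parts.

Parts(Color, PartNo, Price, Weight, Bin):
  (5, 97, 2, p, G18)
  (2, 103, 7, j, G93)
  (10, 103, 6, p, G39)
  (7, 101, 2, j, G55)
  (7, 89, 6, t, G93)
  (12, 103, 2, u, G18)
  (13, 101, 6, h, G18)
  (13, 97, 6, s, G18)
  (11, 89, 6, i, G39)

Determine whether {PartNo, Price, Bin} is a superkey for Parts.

All 9 rows have distinct {PartNo, Price, Bin} values, so {PartNo, Price, Bin} → (all attributes) holds and {PartNo, Price, Bin} is a superkey.

Yes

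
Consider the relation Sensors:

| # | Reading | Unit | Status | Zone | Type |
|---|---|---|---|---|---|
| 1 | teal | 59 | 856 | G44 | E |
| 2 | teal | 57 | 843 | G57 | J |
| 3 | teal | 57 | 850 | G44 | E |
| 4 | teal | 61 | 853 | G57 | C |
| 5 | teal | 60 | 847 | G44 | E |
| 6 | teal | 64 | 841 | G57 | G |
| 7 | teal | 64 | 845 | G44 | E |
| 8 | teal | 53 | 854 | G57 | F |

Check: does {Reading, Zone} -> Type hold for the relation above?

(Reading=teal, Zone=G44): rows 1, 3, 5, 7 → Type = E, E, E, E ✓
(Reading=teal, Zone=G57): rows 2, 4, 6, 8 → Type takes values {J, C, G, F} — violation
Two rows agree on {Reading, Zone} but differ on Type, so {Reading, Zone} -> Type does not hold.

No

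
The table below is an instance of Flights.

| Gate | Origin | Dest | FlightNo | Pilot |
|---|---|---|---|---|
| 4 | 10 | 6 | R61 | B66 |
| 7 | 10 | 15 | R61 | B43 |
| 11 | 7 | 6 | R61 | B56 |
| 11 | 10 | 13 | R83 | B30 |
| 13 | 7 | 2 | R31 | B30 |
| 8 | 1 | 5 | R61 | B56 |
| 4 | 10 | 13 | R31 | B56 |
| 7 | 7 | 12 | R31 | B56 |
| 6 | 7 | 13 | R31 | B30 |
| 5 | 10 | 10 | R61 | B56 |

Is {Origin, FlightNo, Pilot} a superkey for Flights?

Two distinct rows share (Origin=7, FlightNo=R31, Pilot=B30), so {Origin, FlightNo, Pilot} does not determine every attribute — not a superkey.

No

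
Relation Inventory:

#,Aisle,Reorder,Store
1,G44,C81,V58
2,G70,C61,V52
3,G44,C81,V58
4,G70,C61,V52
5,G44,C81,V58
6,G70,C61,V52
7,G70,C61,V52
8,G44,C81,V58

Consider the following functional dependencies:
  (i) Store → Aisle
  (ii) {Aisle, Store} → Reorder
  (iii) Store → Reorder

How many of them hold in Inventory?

(i) Store → Aisle: every LHS value maps to a single RHS value — holds.
(ii) {Aisle, Store} → Reorder: every LHS value maps to a single RHS value — holds.
(iii) Store → Reorder: every LHS value maps to a single RHS value — holds.
3 of the 3 dependencies hold.

3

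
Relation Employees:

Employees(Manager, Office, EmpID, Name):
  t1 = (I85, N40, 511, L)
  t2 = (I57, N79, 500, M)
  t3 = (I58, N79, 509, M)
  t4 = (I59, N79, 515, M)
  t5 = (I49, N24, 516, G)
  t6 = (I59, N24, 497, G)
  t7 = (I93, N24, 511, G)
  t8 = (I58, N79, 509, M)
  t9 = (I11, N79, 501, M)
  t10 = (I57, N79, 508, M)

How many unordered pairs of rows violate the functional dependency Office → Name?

Office=N79: all 6 rows agree on Name — 0 pairs.
Office=N24: all 3 rows agree on Name — 0 pairs.

0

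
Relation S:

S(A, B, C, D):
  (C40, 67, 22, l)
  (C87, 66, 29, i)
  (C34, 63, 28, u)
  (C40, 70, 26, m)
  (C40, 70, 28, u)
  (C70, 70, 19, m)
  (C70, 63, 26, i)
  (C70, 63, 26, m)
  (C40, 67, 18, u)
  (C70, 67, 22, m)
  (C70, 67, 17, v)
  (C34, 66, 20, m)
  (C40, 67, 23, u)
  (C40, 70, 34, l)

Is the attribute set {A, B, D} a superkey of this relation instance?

No

Two distinct rows share (A=C40, B=67, D=u), so {A, B, D} does not determine every attribute — not a superkey.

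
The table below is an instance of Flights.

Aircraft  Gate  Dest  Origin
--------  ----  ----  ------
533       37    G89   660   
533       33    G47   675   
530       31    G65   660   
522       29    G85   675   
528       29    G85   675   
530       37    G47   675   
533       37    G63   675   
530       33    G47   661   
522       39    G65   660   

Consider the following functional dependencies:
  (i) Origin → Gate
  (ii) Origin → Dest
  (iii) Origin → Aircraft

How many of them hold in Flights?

(i) Origin → Gate: Origin=660: 3 rows → Gate takes values {37, 31, 39} — violation; Origin=675: 5 rows → Gate takes values {33, 29, 37} — violation — fails.
(ii) Origin → Dest: Origin=660: 3 rows → Dest takes values {G89, G65} — violation; Origin=675: 5 rows → Dest takes values {G47, G85, G63} — violation — fails.
(iii) Origin → Aircraft: Origin=660: 3 rows → Aircraft takes values {533, 530, 522} — violation; Origin=675: 5 rows → Aircraft takes values {533, 522, 528, 530} — violation — fails.
None of the 3 dependencies hold.

0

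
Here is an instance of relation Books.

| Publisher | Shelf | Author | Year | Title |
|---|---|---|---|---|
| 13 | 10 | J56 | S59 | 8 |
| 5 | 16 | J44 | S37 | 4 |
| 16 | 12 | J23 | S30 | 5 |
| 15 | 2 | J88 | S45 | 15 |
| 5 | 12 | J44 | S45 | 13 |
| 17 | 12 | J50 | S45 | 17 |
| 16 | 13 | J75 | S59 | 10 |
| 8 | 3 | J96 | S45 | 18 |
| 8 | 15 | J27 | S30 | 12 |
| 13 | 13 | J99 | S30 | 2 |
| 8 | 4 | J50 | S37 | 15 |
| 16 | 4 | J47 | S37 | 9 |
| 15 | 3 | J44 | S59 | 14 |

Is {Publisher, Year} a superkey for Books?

Yes

All 13 rows have distinct {Publisher, Year} values, so {Publisher, Year} → (all attributes) holds and {Publisher, Year} is a superkey.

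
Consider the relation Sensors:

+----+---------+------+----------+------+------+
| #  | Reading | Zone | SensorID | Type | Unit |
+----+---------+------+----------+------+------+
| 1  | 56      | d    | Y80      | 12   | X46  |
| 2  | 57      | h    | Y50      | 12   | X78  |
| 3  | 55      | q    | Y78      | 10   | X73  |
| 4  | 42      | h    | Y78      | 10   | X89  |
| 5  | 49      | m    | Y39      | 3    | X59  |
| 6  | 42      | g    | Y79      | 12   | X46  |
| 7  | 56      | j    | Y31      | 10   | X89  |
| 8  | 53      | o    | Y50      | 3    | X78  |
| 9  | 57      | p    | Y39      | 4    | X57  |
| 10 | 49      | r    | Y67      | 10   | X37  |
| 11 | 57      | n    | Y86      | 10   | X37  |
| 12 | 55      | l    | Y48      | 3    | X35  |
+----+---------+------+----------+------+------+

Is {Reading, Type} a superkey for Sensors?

Yes

All 12 rows have distinct {Reading, Type} values, so {Reading, Type} → (all attributes) holds and {Reading, Type} is a superkey.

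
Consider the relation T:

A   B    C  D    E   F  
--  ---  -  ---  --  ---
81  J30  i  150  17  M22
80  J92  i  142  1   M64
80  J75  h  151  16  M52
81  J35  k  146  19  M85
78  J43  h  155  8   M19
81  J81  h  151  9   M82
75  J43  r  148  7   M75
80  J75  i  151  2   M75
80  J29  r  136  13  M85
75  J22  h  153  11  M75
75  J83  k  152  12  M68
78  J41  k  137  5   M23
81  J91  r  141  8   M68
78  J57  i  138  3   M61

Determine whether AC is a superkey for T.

No

Two distinct rows share (A=80, C=i), so AC does not determine every attribute — not a superkey.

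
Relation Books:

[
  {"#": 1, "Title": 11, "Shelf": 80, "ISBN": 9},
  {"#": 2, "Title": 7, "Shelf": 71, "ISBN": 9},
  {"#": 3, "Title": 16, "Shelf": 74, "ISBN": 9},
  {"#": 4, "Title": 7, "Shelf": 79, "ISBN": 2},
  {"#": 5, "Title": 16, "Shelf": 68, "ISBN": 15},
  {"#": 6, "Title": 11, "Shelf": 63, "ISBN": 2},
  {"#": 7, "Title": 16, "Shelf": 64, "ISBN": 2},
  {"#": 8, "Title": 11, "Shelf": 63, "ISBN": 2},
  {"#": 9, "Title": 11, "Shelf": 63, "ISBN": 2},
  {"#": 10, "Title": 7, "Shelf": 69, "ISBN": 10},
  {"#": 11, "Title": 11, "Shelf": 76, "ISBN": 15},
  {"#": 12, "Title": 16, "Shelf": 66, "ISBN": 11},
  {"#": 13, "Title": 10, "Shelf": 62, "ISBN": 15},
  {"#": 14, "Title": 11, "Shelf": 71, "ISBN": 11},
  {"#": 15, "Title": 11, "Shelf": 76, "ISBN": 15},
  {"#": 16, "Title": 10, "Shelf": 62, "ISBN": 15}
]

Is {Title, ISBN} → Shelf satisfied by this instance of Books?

(Title=11, ISBN=9): row 1 → Shelf = 80 ✓
(Title=7, ISBN=9): row 2 → Shelf = 71 ✓
(Title=16, ISBN=9): row 3 → Shelf = 74 ✓
(Title=7, ISBN=2): row 4 → Shelf = 79 ✓
(Title=16, ISBN=15): row 5 → Shelf = 68 ✓
(Title=11, ISBN=2): rows 6, 8, 9 → Shelf = 63, 63, 63 ✓
(Title=16, ISBN=2): row 7 → Shelf = 64 ✓
(Title=7, ISBN=10): row 10 → Shelf = 69 ✓
(Title=11, ISBN=15): rows 11, 15 → Shelf = 76, 76 ✓
(Title=16, ISBN=11): row 12 → Shelf = 66 ✓
(Title=10, ISBN=15): rows 13, 16 → Shelf = 62, 62 ✓
(Title=11, ISBN=11): row 14 → Shelf = 71 ✓
Every {Title, ISBN} value is associated with a single Shelf value, so {Title, ISBN} → Shelf holds.

Yes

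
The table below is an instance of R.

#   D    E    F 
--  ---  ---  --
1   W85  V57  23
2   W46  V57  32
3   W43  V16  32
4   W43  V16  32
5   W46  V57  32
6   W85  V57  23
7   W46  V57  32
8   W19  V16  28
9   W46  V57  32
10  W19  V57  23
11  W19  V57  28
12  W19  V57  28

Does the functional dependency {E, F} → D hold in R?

No

(E=V57, F=23): rows 1, 6, 10 → D takes values {W85, W19} — violation
(E=V57, F=32): rows 2, 5, 7, 9 → D = W46, W46, W46, W46 ✓
(E=V16, F=32): rows 3, 4 → D = W43, W43 ✓
(E=V16, F=28): row 8 → D = W19 ✓
(E=V57, F=28): rows 11, 12 → D = W19, W19 ✓
Two rows agree on {E, F} but differ on D, so {E, F} → D does not hold.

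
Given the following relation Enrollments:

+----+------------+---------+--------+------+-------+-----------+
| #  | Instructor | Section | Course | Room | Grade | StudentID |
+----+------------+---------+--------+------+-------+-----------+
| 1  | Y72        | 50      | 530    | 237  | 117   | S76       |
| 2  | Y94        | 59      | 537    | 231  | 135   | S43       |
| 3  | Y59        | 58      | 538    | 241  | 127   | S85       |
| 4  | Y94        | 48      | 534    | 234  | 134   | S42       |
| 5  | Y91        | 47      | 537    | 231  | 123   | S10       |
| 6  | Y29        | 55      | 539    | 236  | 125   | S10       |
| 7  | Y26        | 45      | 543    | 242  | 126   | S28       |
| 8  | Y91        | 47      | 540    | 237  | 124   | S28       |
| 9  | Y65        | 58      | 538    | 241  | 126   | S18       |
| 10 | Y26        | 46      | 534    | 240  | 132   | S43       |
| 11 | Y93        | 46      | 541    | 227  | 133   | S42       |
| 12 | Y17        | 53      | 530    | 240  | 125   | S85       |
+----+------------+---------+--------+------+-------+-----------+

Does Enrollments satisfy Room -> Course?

No

Room=237: rows 1, 8 → Course takes values {530, 540} — violation
Room=231: rows 2, 5 → Course = 537, 537 ✓
Room=241: rows 3, 9 → Course = 538, 538 ✓
Room=234: row 4 → Course = 534 ✓
Room=236: row 6 → Course = 539 ✓
Room=242: row 7 → Course = 543 ✓
Room=240: rows 10, 12 → Course takes values {534, 530} — violation
Room=227: row 11 → Course = 541 ✓
Two rows agree on Room but differ on Course, so Room -> Course does not hold.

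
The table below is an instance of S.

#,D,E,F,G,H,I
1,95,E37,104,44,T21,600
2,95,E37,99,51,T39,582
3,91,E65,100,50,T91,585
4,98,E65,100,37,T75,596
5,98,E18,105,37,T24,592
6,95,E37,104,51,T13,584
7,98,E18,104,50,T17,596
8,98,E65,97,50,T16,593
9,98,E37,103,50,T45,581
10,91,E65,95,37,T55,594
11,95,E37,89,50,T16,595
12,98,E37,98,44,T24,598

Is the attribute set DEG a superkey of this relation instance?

No

Rows 2 and 6 have the same DEG value (D=95, E=E37, G=51) but are distinct tuples, so DEG does not determine every attribute — not a superkey.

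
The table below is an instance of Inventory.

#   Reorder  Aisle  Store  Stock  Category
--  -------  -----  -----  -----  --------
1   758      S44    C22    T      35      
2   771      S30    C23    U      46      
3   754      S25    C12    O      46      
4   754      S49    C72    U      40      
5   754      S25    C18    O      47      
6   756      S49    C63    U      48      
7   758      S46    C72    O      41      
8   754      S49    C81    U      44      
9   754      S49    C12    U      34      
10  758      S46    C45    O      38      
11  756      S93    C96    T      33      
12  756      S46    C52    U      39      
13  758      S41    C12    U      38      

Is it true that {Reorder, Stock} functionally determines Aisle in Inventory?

(Reorder=758, Stock=T): row 1 → Aisle = S44 ✓
(Reorder=771, Stock=U): row 2 → Aisle = S30 ✓
(Reorder=754, Stock=O): rows 3, 5 → Aisle = S25, S25 ✓
(Reorder=754, Stock=U): rows 4, 8, 9 → Aisle = S49, S49, S49 ✓
(Reorder=756, Stock=U): rows 6, 12 → Aisle takes values {S49, S46} — violation
(Reorder=758, Stock=O): rows 7, 10 → Aisle = S46, S46 ✓
(Reorder=756, Stock=T): row 11 → Aisle = S93 ✓
(Reorder=758, Stock=U): row 13 → Aisle = S41 ✓
Two rows agree on {Reorder, Stock} but differ on Aisle, so {Reorder, Stock} -> Aisle does not hold.

No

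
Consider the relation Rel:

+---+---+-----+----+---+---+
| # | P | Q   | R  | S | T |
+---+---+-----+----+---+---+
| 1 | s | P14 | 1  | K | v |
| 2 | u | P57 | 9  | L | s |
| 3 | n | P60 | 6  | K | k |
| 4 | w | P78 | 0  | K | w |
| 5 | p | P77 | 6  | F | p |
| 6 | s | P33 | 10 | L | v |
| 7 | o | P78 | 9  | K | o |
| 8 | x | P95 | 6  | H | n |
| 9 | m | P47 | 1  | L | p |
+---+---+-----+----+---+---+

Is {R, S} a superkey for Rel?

Yes

All 9 rows have distinct {R, S} values, so {R, S} → (all attributes) holds and {R, S} is a superkey.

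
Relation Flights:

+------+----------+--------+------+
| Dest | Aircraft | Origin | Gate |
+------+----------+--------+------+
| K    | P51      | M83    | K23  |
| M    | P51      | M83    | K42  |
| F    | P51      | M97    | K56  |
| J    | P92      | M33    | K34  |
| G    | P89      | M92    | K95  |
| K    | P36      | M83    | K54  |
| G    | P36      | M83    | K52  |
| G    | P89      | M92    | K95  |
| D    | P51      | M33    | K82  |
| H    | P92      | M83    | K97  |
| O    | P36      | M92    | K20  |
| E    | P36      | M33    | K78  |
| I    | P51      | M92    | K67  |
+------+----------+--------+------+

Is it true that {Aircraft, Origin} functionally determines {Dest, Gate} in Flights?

(Aircraft=P51, Origin=M83): 2 rows → {Dest,Gate} takes values {(K, K23), (M, K42)} — violation
(Aircraft=P51, Origin=M97): 1 row → {Dest,Gate} = (F, K56) ✓
(Aircraft=P92, Origin=M33): 1 row → {Dest,Gate} = (J, K34) ✓
(Aircraft=P89, Origin=M92): 2 rows → {Dest,Gate} = (G, K95), (G, K95) ✓
(Aircraft=P36, Origin=M83): 2 rows → {Dest,Gate} takes values {(K, K54), (G, K52)} — violation
(Aircraft=P51, Origin=M33): 1 row → {Dest,Gate} = (D, K82) ✓
(Aircraft=P92, Origin=M83): 1 row → {Dest,Gate} = (H, K97) ✓
(Aircraft=P36, Origin=M92): 1 row → {Dest,Gate} = (O, K20) ✓
(Aircraft=P36, Origin=M33): 1 row → {Dest,Gate} = (E, K78) ✓
(Aircraft=P51, Origin=M92): 1 row → {Dest,Gate} = (I, K67) ✓
Two rows agree on {Aircraft, Origin} but differ on {Dest, Gate}, so {Aircraft, Origin} → {Dest, Gate} does not hold.

No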